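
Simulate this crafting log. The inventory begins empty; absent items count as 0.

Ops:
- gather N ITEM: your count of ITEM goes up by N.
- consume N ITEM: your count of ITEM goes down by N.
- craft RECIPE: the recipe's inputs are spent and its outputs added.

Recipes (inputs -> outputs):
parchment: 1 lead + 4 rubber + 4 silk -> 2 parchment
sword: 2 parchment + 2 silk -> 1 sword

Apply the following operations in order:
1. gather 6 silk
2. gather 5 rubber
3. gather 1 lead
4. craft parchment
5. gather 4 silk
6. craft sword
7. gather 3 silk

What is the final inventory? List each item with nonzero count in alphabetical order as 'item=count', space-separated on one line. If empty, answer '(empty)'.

After 1 (gather 6 silk): silk=6
After 2 (gather 5 rubber): rubber=5 silk=6
After 3 (gather 1 lead): lead=1 rubber=5 silk=6
After 4 (craft parchment): parchment=2 rubber=1 silk=2
After 5 (gather 4 silk): parchment=2 rubber=1 silk=6
After 6 (craft sword): rubber=1 silk=4 sword=1
After 7 (gather 3 silk): rubber=1 silk=7 sword=1

Answer: rubber=1 silk=7 sword=1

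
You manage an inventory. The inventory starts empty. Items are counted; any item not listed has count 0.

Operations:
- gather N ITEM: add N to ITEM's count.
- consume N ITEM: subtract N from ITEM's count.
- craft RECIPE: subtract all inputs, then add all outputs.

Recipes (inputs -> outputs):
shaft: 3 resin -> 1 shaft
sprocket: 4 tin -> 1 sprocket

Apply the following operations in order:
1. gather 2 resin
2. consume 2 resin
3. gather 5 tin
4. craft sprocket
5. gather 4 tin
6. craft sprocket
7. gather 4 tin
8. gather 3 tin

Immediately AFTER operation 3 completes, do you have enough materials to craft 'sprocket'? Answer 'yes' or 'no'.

After 1 (gather 2 resin): resin=2
After 2 (consume 2 resin): (empty)
After 3 (gather 5 tin): tin=5

Answer: yes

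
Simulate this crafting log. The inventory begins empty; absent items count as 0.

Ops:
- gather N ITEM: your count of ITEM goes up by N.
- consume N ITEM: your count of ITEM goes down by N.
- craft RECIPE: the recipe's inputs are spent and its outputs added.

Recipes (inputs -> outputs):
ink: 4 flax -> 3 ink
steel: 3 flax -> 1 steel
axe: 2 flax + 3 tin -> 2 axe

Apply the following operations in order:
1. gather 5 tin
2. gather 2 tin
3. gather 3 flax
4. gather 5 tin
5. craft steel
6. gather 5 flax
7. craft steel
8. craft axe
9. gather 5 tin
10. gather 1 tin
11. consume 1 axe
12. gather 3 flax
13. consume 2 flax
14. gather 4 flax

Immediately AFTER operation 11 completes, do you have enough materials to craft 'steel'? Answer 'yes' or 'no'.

After 1 (gather 5 tin): tin=5
After 2 (gather 2 tin): tin=7
After 3 (gather 3 flax): flax=3 tin=7
After 4 (gather 5 tin): flax=3 tin=12
After 5 (craft steel): steel=1 tin=12
After 6 (gather 5 flax): flax=5 steel=1 tin=12
After 7 (craft steel): flax=2 steel=2 tin=12
After 8 (craft axe): axe=2 steel=2 tin=9
After 9 (gather 5 tin): axe=2 steel=2 tin=14
After 10 (gather 1 tin): axe=2 steel=2 tin=15
After 11 (consume 1 axe): axe=1 steel=2 tin=15

Answer: no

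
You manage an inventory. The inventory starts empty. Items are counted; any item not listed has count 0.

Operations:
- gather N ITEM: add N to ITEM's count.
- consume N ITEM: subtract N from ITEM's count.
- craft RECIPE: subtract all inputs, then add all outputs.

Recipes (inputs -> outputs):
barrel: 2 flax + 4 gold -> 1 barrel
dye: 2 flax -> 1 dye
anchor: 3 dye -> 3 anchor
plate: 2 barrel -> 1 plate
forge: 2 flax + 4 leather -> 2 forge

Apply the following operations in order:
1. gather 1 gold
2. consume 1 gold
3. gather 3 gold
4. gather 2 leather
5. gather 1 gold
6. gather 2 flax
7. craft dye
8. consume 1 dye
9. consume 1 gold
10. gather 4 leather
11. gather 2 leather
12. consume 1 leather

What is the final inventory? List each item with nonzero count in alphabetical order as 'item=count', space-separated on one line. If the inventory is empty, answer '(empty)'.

After 1 (gather 1 gold): gold=1
After 2 (consume 1 gold): (empty)
After 3 (gather 3 gold): gold=3
After 4 (gather 2 leather): gold=3 leather=2
After 5 (gather 1 gold): gold=4 leather=2
After 6 (gather 2 flax): flax=2 gold=4 leather=2
After 7 (craft dye): dye=1 gold=4 leather=2
After 8 (consume 1 dye): gold=4 leather=2
After 9 (consume 1 gold): gold=3 leather=2
After 10 (gather 4 leather): gold=3 leather=6
After 11 (gather 2 leather): gold=3 leather=8
After 12 (consume 1 leather): gold=3 leather=7

Answer: gold=3 leather=7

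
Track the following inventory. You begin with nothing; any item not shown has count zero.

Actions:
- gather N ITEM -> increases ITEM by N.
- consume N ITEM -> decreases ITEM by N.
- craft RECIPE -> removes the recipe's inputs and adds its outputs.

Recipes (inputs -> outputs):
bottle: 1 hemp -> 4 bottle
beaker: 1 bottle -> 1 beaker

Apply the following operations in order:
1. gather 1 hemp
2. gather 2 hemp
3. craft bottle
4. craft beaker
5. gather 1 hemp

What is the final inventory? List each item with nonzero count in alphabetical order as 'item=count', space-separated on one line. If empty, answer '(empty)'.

Answer: beaker=1 bottle=3 hemp=3

Derivation:
After 1 (gather 1 hemp): hemp=1
After 2 (gather 2 hemp): hemp=3
After 3 (craft bottle): bottle=4 hemp=2
After 4 (craft beaker): beaker=1 bottle=3 hemp=2
After 5 (gather 1 hemp): beaker=1 bottle=3 hemp=3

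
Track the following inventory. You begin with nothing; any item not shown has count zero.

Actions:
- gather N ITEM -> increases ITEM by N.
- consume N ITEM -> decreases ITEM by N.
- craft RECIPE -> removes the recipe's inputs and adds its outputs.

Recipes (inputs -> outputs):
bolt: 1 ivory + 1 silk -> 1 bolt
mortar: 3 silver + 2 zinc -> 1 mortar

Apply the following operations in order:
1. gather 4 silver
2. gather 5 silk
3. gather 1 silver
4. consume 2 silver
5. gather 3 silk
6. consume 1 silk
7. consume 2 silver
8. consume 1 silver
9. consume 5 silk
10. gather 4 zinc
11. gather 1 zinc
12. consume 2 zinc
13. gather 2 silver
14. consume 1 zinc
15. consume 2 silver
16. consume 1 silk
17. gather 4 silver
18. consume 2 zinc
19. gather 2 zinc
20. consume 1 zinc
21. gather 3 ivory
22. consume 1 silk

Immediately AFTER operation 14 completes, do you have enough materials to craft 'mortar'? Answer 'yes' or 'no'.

After 1 (gather 4 silver): silver=4
After 2 (gather 5 silk): silk=5 silver=4
After 3 (gather 1 silver): silk=5 silver=5
After 4 (consume 2 silver): silk=5 silver=3
After 5 (gather 3 silk): silk=8 silver=3
After 6 (consume 1 silk): silk=7 silver=3
After 7 (consume 2 silver): silk=7 silver=1
After 8 (consume 1 silver): silk=7
After 9 (consume 5 silk): silk=2
After 10 (gather 4 zinc): silk=2 zinc=4
After 11 (gather 1 zinc): silk=2 zinc=5
After 12 (consume 2 zinc): silk=2 zinc=3
After 13 (gather 2 silver): silk=2 silver=2 zinc=3
After 14 (consume 1 zinc): silk=2 silver=2 zinc=2

Answer: no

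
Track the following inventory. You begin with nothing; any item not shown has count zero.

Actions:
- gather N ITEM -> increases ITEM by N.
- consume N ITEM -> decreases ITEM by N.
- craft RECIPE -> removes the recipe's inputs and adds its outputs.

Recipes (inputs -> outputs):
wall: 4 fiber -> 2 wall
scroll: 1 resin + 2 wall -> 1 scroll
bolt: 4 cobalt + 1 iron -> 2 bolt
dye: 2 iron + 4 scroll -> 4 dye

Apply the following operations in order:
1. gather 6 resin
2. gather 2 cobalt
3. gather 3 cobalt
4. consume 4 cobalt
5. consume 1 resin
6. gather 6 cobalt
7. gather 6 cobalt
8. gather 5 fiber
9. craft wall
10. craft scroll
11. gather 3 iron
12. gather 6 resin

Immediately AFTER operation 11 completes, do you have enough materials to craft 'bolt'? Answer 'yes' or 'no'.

Answer: yes

Derivation:
After 1 (gather 6 resin): resin=6
After 2 (gather 2 cobalt): cobalt=2 resin=6
After 3 (gather 3 cobalt): cobalt=5 resin=6
After 4 (consume 4 cobalt): cobalt=1 resin=6
After 5 (consume 1 resin): cobalt=1 resin=5
After 6 (gather 6 cobalt): cobalt=7 resin=5
After 7 (gather 6 cobalt): cobalt=13 resin=5
After 8 (gather 5 fiber): cobalt=13 fiber=5 resin=5
After 9 (craft wall): cobalt=13 fiber=1 resin=5 wall=2
After 10 (craft scroll): cobalt=13 fiber=1 resin=4 scroll=1
After 11 (gather 3 iron): cobalt=13 fiber=1 iron=3 resin=4 scroll=1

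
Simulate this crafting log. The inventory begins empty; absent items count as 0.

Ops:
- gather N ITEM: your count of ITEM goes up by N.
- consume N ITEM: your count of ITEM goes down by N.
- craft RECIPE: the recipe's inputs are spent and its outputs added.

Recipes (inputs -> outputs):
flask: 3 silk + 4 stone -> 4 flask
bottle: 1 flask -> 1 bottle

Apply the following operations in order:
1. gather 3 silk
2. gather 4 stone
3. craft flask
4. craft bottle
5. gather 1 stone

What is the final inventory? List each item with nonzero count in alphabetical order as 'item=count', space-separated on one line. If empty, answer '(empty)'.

Answer: bottle=1 flask=3 stone=1

Derivation:
After 1 (gather 3 silk): silk=3
After 2 (gather 4 stone): silk=3 stone=4
After 3 (craft flask): flask=4
After 4 (craft bottle): bottle=1 flask=3
After 5 (gather 1 stone): bottle=1 flask=3 stone=1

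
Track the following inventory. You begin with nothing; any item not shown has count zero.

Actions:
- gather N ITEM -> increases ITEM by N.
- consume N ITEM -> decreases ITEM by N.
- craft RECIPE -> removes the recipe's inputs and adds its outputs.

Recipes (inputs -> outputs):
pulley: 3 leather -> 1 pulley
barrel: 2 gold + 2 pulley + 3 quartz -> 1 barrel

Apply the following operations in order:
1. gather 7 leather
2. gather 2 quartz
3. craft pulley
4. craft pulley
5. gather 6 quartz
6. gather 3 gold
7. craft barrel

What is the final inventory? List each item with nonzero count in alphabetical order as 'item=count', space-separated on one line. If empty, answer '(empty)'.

Answer: barrel=1 gold=1 leather=1 quartz=5

Derivation:
After 1 (gather 7 leather): leather=7
After 2 (gather 2 quartz): leather=7 quartz=2
After 3 (craft pulley): leather=4 pulley=1 quartz=2
After 4 (craft pulley): leather=1 pulley=2 quartz=2
After 5 (gather 6 quartz): leather=1 pulley=2 quartz=8
After 6 (gather 3 gold): gold=3 leather=1 pulley=2 quartz=8
After 7 (craft barrel): barrel=1 gold=1 leather=1 quartz=5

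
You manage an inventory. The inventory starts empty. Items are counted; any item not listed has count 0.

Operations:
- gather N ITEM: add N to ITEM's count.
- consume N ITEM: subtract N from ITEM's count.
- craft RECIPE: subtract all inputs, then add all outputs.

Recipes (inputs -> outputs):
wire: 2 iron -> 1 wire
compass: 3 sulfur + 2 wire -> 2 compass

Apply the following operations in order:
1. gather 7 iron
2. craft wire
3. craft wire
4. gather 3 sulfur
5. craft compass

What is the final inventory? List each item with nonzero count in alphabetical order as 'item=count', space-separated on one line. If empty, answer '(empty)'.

After 1 (gather 7 iron): iron=7
After 2 (craft wire): iron=5 wire=1
After 3 (craft wire): iron=3 wire=2
After 4 (gather 3 sulfur): iron=3 sulfur=3 wire=2
After 5 (craft compass): compass=2 iron=3

Answer: compass=2 iron=3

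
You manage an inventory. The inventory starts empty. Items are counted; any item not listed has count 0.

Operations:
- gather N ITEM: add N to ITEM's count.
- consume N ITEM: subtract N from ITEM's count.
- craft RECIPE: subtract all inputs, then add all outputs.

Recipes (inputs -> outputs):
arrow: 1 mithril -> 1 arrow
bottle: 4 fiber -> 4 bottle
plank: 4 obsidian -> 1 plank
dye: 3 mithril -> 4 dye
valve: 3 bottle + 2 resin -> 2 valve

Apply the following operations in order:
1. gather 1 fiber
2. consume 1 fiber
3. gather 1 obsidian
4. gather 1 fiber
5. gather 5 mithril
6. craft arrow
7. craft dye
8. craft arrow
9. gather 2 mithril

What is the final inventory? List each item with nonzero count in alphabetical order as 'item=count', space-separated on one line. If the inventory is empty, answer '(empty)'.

Answer: arrow=2 dye=4 fiber=1 mithril=2 obsidian=1

Derivation:
After 1 (gather 1 fiber): fiber=1
After 2 (consume 1 fiber): (empty)
After 3 (gather 1 obsidian): obsidian=1
After 4 (gather 1 fiber): fiber=1 obsidian=1
After 5 (gather 5 mithril): fiber=1 mithril=5 obsidian=1
After 6 (craft arrow): arrow=1 fiber=1 mithril=4 obsidian=1
After 7 (craft dye): arrow=1 dye=4 fiber=1 mithril=1 obsidian=1
After 8 (craft arrow): arrow=2 dye=4 fiber=1 obsidian=1
After 9 (gather 2 mithril): arrow=2 dye=4 fiber=1 mithril=2 obsidian=1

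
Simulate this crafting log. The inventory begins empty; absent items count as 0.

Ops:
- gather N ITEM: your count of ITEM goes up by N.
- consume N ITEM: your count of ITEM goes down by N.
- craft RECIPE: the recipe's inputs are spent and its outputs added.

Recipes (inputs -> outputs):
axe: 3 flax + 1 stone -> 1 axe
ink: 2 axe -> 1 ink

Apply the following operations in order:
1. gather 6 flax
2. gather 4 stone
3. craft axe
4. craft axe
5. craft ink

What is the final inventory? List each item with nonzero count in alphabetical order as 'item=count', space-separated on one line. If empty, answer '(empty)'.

Answer: ink=1 stone=2

Derivation:
After 1 (gather 6 flax): flax=6
After 2 (gather 4 stone): flax=6 stone=4
After 3 (craft axe): axe=1 flax=3 stone=3
After 4 (craft axe): axe=2 stone=2
After 5 (craft ink): ink=1 stone=2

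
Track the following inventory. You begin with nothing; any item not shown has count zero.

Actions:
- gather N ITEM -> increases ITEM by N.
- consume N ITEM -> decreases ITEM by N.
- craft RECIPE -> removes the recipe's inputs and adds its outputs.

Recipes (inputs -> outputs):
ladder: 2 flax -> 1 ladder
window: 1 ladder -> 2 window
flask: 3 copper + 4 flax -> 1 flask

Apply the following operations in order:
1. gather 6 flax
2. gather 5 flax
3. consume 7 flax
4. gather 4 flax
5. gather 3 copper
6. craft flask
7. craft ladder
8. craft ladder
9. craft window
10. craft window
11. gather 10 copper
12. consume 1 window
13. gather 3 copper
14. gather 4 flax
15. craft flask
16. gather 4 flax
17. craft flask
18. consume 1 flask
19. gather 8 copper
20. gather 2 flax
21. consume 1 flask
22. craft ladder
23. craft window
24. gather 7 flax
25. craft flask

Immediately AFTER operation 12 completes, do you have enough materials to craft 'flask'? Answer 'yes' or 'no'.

Answer: no

Derivation:
After 1 (gather 6 flax): flax=6
After 2 (gather 5 flax): flax=11
After 3 (consume 7 flax): flax=4
After 4 (gather 4 flax): flax=8
After 5 (gather 3 copper): copper=3 flax=8
After 6 (craft flask): flask=1 flax=4
After 7 (craft ladder): flask=1 flax=2 ladder=1
After 8 (craft ladder): flask=1 ladder=2
After 9 (craft window): flask=1 ladder=1 window=2
After 10 (craft window): flask=1 window=4
After 11 (gather 10 copper): copper=10 flask=1 window=4
After 12 (consume 1 window): copper=10 flask=1 window=3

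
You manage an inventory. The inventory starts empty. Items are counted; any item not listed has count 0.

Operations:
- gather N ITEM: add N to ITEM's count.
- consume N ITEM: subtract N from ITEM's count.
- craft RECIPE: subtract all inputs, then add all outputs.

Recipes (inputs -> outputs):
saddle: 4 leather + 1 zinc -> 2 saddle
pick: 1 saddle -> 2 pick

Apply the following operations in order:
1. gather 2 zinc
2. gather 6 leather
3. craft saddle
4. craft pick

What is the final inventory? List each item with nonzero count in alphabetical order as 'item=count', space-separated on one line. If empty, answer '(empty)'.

Answer: leather=2 pick=2 saddle=1 zinc=1

Derivation:
After 1 (gather 2 zinc): zinc=2
After 2 (gather 6 leather): leather=6 zinc=2
After 3 (craft saddle): leather=2 saddle=2 zinc=1
After 4 (craft pick): leather=2 pick=2 saddle=1 zinc=1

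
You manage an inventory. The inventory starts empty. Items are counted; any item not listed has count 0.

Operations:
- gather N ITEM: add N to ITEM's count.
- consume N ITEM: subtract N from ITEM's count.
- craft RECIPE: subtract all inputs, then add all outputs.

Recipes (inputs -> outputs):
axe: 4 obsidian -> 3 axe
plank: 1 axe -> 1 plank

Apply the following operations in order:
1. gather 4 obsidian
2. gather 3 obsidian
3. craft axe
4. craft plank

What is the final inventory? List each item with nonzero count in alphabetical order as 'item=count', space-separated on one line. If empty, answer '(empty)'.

After 1 (gather 4 obsidian): obsidian=4
After 2 (gather 3 obsidian): obsidian=7
After 3 (craft axe): axe=3 obsidian=3
After 4 (craft plank): axe=2 obsidian=3 plank=1

Answer: axe=2 obsidian=3 plank=1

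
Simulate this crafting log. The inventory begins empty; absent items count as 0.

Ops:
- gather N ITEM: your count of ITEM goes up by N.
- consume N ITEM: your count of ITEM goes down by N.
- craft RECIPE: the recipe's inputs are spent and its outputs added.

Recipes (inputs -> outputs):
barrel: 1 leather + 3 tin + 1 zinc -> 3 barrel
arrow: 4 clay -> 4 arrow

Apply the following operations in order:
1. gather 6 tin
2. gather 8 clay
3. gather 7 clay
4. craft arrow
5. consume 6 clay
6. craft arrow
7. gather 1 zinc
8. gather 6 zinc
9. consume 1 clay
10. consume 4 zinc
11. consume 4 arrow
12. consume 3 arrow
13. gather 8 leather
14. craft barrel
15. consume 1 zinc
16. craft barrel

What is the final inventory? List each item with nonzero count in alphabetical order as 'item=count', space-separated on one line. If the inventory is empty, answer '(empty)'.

After 1 (gather 6 tin): tin=6
After 2 (gather 8 clay): clay=8 tin=6
After 3 (gather 7 clay): clay=15 tin=6
After 4 (craft arrow): arrow=4 clay=11 tin=6
After 5 (consume 6 clay): arrow=4 clay=5 tin=6
After 6 (craft arrow): arrow=8 clay=1 tin=6
After 7 (gather 1 zinc): arrow=8 clay=1 tin=6 zinc=1
After 8 (gather 6 zinc): arrow=8 clay=1 tin=6 zinc=7
After 9 (consume 1 clay): arrow=8 tin=6 zinc=7
After 10 (consume 4 zinc): arrow=8 tin=6 zinc=3
After 11 (consume 4 arrow): arrow=4 tin=6 zinc=3
After 12 (consume 3 arrow): arrow=1 tin=6 zinc=3
After 13 (gather 8 leather): arrow=1 leather=8 tin=6 zinc=3
After 14 (craft barrel): arrow=1 barrel=3 leather=7 tin=3 zinc=2
After 15 (consume 1 zinc): arrow=1 barrel=3 leather=7 tin=3 zinc=1
After 16 (craft barrel): arrow=1 barrel=6 leather=6

Answer: arrow=1 barrel=6 leather=6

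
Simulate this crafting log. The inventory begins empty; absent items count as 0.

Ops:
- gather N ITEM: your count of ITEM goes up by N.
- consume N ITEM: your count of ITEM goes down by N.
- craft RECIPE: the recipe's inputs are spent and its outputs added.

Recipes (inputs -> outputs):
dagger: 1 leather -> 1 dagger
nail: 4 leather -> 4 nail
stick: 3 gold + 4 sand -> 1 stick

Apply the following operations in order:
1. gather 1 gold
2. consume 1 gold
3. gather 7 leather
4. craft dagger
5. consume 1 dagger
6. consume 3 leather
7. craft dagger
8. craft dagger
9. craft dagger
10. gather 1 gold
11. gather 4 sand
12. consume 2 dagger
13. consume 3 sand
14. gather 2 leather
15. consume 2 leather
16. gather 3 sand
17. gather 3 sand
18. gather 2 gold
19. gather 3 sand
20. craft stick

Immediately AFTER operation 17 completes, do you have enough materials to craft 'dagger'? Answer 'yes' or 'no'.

Answer: no

Derivation:
After 1 (gather 1 gold): gold=1
After 2 (consume 1 gold): (empty)
After 3 (gather 7 leather): leather=7
After 4 (craft dagger): dagger=1 leather=6
After 5 (consume 1 dagger): leather=6
After 6 (consume 3 leather): leather=3
After 7 (craft dagger): dagger=1 leather=2
After 8 (craft dagger): dagger=2 leather=1
After 9 (craft dagger): dagger=3
After 10 (gather 1 gold): dagger=3 gold=1
After 11 (gather 4 sand): dagger=3 gold=1 sand=4
After 12 (consume 2 dagger): dagger=1 gold=1 sand=4
After 13 (consume 3 sand): dagger=1 gold=1 sand=1
After 14 (gather 2 leather): dagger=1 gold=1 leather=2 sand=1
After 15 (consume 2 leather): dagger=1 gold=1 sand=1
After 16 (gather 3 sand): dagger=1 gold=1 sand=4
After 17 (gather 3 sand): dagger=1 gold=1 sand=7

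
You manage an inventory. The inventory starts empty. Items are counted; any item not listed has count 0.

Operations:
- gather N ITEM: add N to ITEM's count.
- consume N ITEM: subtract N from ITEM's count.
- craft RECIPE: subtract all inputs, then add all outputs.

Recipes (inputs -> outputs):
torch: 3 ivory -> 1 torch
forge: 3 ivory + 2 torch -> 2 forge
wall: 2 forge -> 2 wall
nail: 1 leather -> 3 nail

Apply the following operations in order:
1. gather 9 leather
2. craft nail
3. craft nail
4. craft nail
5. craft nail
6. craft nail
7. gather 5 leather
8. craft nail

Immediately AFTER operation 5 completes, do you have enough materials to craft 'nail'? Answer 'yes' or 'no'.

Answer: yes

Derivation:
After 1 (gather 9 leather): leather=9
After 2 (craft nail): leather=8 nail=3
After 3 (craft nail): leather=7 nail=6
After 4 (craft nail): leather=6 nail=9
After 5 (craft nail): leather=5 nail=12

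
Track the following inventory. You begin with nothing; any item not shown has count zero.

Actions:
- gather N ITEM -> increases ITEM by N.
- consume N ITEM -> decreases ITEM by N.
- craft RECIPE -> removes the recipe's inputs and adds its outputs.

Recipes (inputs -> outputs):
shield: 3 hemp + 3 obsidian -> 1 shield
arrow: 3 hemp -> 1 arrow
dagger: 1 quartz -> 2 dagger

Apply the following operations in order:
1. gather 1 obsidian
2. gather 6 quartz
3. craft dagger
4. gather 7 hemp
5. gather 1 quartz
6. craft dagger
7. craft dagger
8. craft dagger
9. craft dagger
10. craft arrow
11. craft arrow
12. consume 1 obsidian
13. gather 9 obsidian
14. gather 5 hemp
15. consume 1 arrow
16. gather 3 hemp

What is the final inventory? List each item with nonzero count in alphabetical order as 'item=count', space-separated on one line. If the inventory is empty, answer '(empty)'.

Answer: arrow=1 dagger=10 hemp=9 obsidian=9 quartz=2

Derivation:
After 1 (gather 1 obsidian): obsidian=1
After 2 (gather 6 quartz): obsidian=1 quartz=6
After 3 (craft dagger): dagger=2 obsidian=1 quartz=5
After 4 (gather 7 hemp): dagger=2 hemp=7 obsidian=1 quartz=5
After 5 (gather 1 quartz): dagger=2 hemp=7 obsidian=1 quartz=6
After 6 (craft dagger): dagger=4 hemp=7 obsidian=1 quartz=5
After 7 (craft dagger): dagger=6 hemp=7 obsidian=1 quartz=4
After 8 (craft dagger): dagger=8 hemp=7 obsidian=1 quartz=3
After 9 (craft dagger): dagger=10 hemp=7 obsidian=1 quartz=2
After 10 (craft arrow): arrow=1 dagger=10 hemp=4 obsidian=1 quartz=2
After 11 (craft arrow): arrow=2 dagger=10 hemp=1 obsidian=1 quartz=2
After 12 (consume 1 obsidian): arrow=2 dagger=10 hemp=1 quartz=2
After 13 (gather 9 obsidian): arrow=2 dagger=10 hemp=1 obsidian=9 quartz=2
After 14 (gather 5 hemp): arrow=2 dagger=10 hemp=6 obsidian=9 quartz=2
After 15 (consume 1 arrow): arrow=1 dagger=10 hemp=6 obsidian=9 quartz=2
After 16 (gather 3 hemp): arrow=1 dagger=10 hemp=9 obsidian=9 quartz=2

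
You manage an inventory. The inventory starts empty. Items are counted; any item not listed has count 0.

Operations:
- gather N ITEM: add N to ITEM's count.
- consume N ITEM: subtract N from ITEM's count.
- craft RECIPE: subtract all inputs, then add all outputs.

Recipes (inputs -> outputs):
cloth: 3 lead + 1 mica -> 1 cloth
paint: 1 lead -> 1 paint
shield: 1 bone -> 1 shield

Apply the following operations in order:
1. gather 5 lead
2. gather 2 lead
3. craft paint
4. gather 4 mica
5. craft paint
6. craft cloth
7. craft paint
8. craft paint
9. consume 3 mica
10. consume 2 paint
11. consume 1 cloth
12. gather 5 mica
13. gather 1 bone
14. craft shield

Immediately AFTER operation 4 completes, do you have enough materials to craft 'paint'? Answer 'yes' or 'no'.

After 1 (gather 5 lead): lead=5
After 2 (gather 2 lead): lead=7
After 3 (craft paint): lead=6 paint=1
After 4 (gather 4 mica): lead=6 mica=4 paint=1

Answer: yes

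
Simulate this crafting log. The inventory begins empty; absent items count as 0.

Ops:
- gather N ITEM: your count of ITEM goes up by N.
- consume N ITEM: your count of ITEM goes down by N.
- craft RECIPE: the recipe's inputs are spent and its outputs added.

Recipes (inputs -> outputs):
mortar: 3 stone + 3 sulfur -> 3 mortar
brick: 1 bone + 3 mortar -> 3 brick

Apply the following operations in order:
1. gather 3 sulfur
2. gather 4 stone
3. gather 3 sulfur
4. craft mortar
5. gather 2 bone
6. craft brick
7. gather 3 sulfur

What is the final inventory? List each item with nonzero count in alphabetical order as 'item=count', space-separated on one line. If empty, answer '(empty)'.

Answer: bone=1 brick=3 stone=1 sulfur=6

Derivation:
After 1 (gather 3 sulfur): sulfur=3
After 2 (gather 4 stone): stone=4 sulfur=3
After 3 (gather 3 sulfur): stone=4 sulfur=6
After 4 (craft mortar): mortar=3 stone=1 sulfur=3
After 5 (gather 2 bone): bone=2 mortar=3 stone=1 sulfur=3
After 6 (craft brick): bone=1 brick=3 stone=1 sulfur=3
After 7 (gather 3 sulfur): bone=1 brick=3 stone=1 sulfur=6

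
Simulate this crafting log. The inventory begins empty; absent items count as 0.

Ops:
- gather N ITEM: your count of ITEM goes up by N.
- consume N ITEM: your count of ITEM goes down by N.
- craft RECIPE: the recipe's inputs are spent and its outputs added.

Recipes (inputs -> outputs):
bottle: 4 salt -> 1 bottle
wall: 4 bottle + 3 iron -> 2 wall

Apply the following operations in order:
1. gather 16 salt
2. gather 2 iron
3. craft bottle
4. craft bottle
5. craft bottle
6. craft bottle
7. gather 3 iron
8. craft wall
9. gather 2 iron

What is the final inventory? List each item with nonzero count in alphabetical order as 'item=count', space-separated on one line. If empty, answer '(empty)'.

After 1 (gather 16 salt): salt=16
After 2 (gather 2 iron): iron=2 salt=16
After 3 (craft bottle): bottle=1 iron=2 salt=12
After 4 (craft bottle): bottle=2 iron=2 salt=8
After 5 (craft bottle): bottle=3 iron=2 salt=4
After 6 (craft bottle): bottle=4 iron=2
After 7 (gather 3 iron): bottle=4 iron=5
After 8 (craft wall): iron=2 wall=2
After 9 (gather 2 iron): iron=4 wall=2

Answer: iron=4 wall=2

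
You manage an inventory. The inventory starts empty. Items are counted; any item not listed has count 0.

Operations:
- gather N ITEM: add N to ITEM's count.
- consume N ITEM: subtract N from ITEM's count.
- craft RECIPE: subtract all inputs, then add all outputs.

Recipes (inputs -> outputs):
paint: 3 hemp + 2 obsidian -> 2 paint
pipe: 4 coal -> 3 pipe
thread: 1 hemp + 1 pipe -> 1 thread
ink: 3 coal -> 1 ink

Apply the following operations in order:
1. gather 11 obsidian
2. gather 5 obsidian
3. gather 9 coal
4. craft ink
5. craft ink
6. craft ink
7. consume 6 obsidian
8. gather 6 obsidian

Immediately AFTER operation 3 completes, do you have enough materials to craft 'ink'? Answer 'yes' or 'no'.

After 1 (gather 11 obsidian): obsidian=11
After 2 (gather 5 obsidian): obsidian=16
After 3 (gather 9 coal): coal=9 obsidian=16

Answer: yes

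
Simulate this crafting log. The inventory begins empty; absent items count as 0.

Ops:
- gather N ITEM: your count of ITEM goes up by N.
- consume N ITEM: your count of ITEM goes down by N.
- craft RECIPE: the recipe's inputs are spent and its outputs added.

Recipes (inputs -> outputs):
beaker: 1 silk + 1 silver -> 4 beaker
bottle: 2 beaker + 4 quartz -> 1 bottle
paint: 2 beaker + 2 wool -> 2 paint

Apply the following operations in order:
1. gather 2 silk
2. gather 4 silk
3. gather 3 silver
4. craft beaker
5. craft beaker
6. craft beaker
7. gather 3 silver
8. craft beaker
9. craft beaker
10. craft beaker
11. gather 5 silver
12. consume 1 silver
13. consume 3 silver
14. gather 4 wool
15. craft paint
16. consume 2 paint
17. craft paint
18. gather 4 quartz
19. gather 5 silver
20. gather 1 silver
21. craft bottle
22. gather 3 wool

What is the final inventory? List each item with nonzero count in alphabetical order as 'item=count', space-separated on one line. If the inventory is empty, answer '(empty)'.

After 1 (gather 2 silk): silk=2
After 2 (gather 4 silk): silk=6
After 3 (gather 3 silver): silk=6 silver=3
After 4 (craft beaker): beaker=4 silk=5 silver=2
After 5 (craft beaker): beaker=8 silk=4 silver=1
After 6 (craft beaker): beaker=12 silk=3
After 7 (gather 3 silver): beaker=12 silk=3 silver=3
After 8 (craft beaker): beaker=16 silk=2 silver=2
After 9 (craft beaker): beaker=20 silk=1 silver=1
After 10 (craft beaker): beaker=24
After 11 (gather 5 silver): beaker=24 silver=5
After 12 (consume 1 silver): beaker=24 silver=4
After 13 (consume 3 silver): beaker=24 silver=1
After 14 (gather 4 wool): beaker=24 silver=1 wool=4
After 15 (craft paint): beaker=22 paint=2 silver=1 wool=2
After 16 (consume 2 paint): beaker=22 silver=1 wool=2
After 17 (craft paint): beaker=20 paint=2 silver=1
After 18 (gather 4 quartz): beaker=20 paint=2 quartz=4 silver=1
After 19 (gather 5 silver): beaker=20 paint=2 quartz=4 silver=6
After 20 (gather 1 silver): beaker=20 paint=2 quartz=4 silver=7
After 21 (craft bottle): beaker=18 bottle=1 paint=2 silver=7
After 22 (gather 3 wool): beaker=18 bottle=1 paint=2 silver=7 wool=3

Answer: beaker=18 bottle=1 paint=2 silver=7 wool=3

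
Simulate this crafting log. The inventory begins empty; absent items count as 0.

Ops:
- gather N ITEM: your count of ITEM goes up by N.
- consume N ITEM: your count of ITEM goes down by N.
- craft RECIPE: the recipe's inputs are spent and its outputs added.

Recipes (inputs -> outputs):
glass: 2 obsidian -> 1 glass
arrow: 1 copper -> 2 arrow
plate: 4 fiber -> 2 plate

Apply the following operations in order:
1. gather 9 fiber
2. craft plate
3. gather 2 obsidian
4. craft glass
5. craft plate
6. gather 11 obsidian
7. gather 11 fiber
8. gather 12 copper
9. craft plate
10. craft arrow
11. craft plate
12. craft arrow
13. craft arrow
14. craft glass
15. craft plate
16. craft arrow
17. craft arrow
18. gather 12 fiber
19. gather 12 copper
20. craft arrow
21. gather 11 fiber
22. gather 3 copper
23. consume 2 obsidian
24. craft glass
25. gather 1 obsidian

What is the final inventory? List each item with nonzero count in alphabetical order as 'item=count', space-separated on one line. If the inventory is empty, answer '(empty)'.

After 1 (gather 9 fiber): fiber=9
After 2 (craft plate): fiber=5 plate=2
After 3 (gather 2 obsidian): fiber=5 obsidian=2 plate=2
After 4 (craft glass): fiber=5 glass=1 plate=2
After 5 (craft plate): fiber=1 glass=1 plate=4
After 6 (gather 11 obsidian): fiber=1 glass=1 obsidian=11 plate=4
After 7 (gather 11 fiber): fiber=12 glass=1 obsidian=11 plate=4
After 8 (gather 12 copper): copper=12 fiber=12 glass=1 obsidian=11 plate=4
After 9 (craft plate): copper=12 fiber=8 glass=1 obsidian=11 plate=6
After 10 (craft arrow): arrow=2 copper=11 fiber=8 glass=1 obsidian=11 plate=6
After 11 (craft plate): arrow=2 copper=11 fiber=4 glass=1 obsidian=11 plate=8
After 12 (craft arrow): arrow=4 copper=10 fiber=4 glass=1 obsidian=11 plate=8
After 13 (craft arrow): arrow=6 copper=9 fiber=4 glass=1 obsidian=11 plate=8
After 14 (craft glass): arrow=6 copper=9 fiber=4 glass=2 obsidian=9 plate=8
After 15 (craft plate): arrow=6 copper=9 glass=2 obsidian=9 plate=10
After 16 (craft arrow): arrow=8 copper=8 glass=2 obsidian=9 plate=10
After 17 (craft arrow): arrow=10 copper=7 glass=2 obsidian=9 plate=10
After 18 (gather 12 fiber): arrow=10 copper=7 fiber=12 glass=2 obsidian=9 plate=10
After 19 (gather 12 copper): arrow=10 copper=19 fiber=12 glass=2 obsidian=9 plate=10
After 20 (craft arrow): arrow=12 copper=18 fiber=12 glass=2 obsidian=9 plate=10
After 21 (gather 11 fiber): arrow=12 copper=18 fiber=23 glass=2 obsidian=9 plate=10
After 22 (gather 3 copper): arrow=12 copper=21 fiber=23 glass=2 obsidian=9 plate=10
After 23 (consume 2 obsidian): arrow=12 copper=21 fiber=23 glass=2 obsidian=7 plate=10
After 24 (craft glass): arrow=12 copper=21 fiber=23 glass=3 obsidian=5 plate=10
After 25 (gather 1 obsidian): arrow=12 copper=21 fiber=23 glass=3 obsidian=6 plate=10

Answer: arrow=12 copper=21 fiber=23 glass=3 obsidian=6 plate=10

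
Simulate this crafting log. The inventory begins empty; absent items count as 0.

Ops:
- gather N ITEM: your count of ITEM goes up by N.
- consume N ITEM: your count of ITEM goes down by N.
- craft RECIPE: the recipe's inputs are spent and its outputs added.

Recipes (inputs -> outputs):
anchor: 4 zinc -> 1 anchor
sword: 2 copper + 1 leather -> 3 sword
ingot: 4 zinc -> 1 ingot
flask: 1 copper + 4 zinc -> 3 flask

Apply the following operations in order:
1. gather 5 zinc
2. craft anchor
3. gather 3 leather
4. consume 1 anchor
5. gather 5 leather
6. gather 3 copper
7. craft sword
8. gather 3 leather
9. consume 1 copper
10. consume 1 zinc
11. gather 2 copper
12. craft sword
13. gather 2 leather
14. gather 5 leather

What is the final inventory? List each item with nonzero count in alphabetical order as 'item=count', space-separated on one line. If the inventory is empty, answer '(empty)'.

Answer: leather=16 sword=6

Derivation:
After 1 (gather 5 zinc): zinc=5
After 2 (craft anchor): anchor=1 zinc=1
After 3 (gather 3 leather): anchor=1 leather=3 zinc=1
After 4 (consume 1 anchor): leather=3 zinc=1
After 5 (gather 5 leather): leather=8 zinc=1
After 6 (gather 3 copper): copper=3 leather=8 zinc=1
After 7 (craft sword): copper=1 leather=7 sword=3 zinc=1
After 8 (gather 3 leather): copper=1 leather=10 sword=3 zinc=1
After 9 (consume 1 copper): leather=10 sword=3 zinc=1
After 10 (consume 1 zinc): leather=10 sword=3
After 11 (gather 2 copper): copper=2 leather=10 sword=3
After 12 (craft sword): leather=9 sword=6
After 13 (gather 2 leather): leather=11 sword=6
After 14 (gather 5 leather): leather=16 sword=6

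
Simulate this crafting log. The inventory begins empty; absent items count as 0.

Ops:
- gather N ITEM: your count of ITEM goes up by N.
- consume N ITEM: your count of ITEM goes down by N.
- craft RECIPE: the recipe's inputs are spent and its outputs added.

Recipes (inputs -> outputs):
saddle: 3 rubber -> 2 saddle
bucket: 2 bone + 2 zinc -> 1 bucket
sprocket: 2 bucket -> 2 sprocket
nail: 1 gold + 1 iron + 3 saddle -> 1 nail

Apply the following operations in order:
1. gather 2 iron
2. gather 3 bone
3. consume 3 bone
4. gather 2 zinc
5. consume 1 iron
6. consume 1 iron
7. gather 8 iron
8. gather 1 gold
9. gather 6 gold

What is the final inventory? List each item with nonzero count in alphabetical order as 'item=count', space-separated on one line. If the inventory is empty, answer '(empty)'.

Answer: gold=7 iron=8 zinc=2

Derivation:
After 1 (gather 2 iron): iron=2
After 2 (gather 3 bone): bone=3 iron=2
After 3 (consume 3 bone): iron=2
After 4 (gather 2 zinc): iron=2 zinc=2
After 5 (consume 1 iron): iron=1 zinc=2
After 6 (consume 1 iron): zinc=2
After 7 (gather 8 iron): iron=8 zinc=2
After 8 (gather 1 gold): gold=1 iron=8 zinc=2
After 9 (gather 6 gold): gold=7 iron=8 zinc=2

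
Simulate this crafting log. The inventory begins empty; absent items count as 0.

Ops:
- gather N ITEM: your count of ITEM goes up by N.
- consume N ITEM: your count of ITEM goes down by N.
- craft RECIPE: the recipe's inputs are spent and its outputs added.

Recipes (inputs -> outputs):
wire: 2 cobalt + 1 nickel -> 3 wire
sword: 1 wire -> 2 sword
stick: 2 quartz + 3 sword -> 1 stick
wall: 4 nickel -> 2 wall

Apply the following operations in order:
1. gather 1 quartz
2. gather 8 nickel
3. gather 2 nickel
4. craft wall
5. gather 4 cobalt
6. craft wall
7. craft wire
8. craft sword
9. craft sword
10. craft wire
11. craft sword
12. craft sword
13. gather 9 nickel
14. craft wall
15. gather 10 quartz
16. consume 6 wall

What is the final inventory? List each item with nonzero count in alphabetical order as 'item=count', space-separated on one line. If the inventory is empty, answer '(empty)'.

After 1 (gather 1 quartz): quartz=1
After 2 (gather 8 nickel): nickel=8 quartz=1
After 3 (gather 2 nickel): nickel=10 quartz=1
After 4 (craft wall): nickel=6 quartz=1 wall=2
After 5 (gather 4 cobalt): cobalt=4 nickel=6 quartz=1 wall=2
After 6 (craft wall): cobalt=4 nickel=2 quartz=1 wall=4
After 7 (craft wire): cobalt=2 nickel=1 quartz=1 wall=4 wire=3
After 8 (craft sword): cobalt=2 nickel=1 quartz=1 sword=2 wall=4 wire=2
After 9 (craft sword): cobalt=2 nickel=1 quartz=1 sword=4 wall=4 wire=1
After 10 (craft wire): quartz=1 sword=4 wall=4 wire=4
After 11 (craft sword): quartz=1 sword=6 wall=4 wire=3
After 12 (craft sword): quartz=1 sword=8 wall=4 wire=2
After 13 (gather 9 nickel): nickel=9 quartz=1 sword=8 wall=4 wire=2
After 14 (craft wall): nickel=5 quartz=1 sword=8 wall=6 wire=2
After 15 (gather 10 quartz): nickel=5 quartz=11 sword=8 wall=6 wire=2
After 16 (consume 6 wall): nickel=5 quartz=11 sword=8 wire=2

Answer: nickel=5 quartz=11 sword=8 wire=2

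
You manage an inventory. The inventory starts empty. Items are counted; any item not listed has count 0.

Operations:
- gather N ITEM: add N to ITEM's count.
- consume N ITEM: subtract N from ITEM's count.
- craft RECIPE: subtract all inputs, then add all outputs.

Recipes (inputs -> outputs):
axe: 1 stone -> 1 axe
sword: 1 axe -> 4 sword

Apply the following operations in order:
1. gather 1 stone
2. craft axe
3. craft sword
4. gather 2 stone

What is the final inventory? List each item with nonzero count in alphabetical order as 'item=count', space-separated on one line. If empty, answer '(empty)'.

Answer: stone=2 sword=4

Derivation:
After 1 (gather 1 stone): stone=1
After 2 (craft axe): axe=1
After 3 (craft sword): sword=4
After 4 (gather 2 stone): stone=2 sword=4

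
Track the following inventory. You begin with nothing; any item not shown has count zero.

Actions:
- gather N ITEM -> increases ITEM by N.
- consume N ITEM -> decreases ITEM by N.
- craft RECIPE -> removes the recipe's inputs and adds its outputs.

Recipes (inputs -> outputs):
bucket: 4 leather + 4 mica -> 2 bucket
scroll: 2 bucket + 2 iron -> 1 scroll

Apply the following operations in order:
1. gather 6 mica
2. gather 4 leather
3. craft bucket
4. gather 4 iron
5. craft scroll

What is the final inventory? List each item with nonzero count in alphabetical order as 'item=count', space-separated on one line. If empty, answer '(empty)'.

After 1 (gather 6 mica): mica=6
After 2 (gather 4 leather): leather=4 mica=6
After 3 (craft bucket): bucket=2 mica=2
After 4 (gather 4 iron): bucket=2 iron=4 mica=2
After 5 (craft scroll): iron=2 mica=2 scroll=1

Answer: iron=2 mica=2 scroll=1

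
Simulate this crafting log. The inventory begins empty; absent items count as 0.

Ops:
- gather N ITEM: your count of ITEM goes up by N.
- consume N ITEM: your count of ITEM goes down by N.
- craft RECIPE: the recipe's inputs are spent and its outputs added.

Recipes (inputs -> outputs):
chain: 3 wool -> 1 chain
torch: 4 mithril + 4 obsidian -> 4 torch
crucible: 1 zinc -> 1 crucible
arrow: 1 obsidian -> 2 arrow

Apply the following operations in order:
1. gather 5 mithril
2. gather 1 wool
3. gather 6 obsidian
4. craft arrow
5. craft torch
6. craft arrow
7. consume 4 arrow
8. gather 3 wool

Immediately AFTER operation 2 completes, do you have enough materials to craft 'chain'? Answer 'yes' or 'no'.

Answer: no

Derivation:
After 1 (gather 5 mithril): mithril=5
After 2 (gather 1 wool): mithril=5 wool=1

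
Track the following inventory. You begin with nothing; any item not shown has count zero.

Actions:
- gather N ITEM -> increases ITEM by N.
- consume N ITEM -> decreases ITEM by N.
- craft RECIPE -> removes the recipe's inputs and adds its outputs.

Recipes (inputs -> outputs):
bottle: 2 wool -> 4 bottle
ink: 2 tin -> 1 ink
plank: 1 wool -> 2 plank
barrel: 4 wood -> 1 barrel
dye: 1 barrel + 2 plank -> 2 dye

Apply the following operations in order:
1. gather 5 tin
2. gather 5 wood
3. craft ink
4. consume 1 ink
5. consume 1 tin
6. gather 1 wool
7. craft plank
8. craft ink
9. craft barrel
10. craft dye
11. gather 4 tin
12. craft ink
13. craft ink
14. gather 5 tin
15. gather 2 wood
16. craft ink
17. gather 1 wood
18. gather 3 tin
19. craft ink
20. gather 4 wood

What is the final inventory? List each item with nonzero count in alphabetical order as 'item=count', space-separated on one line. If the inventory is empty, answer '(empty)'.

Answer: dye=2 ink=5 tin=4 wood=8

Derivation:
After 1 (gather 5 tin): tin=5
After 2 (gather 5 wood): tin=5 wood=5
After 3 (craft ink): ink=1 tin=3 wood=5
After 4 (consume 1 ink): tin=3 wood=5
After 5 (consume 1 tin): tin=2 wood=5
After 6 (gather 1 wool): tin=2 wood=5 wool=1
After 7 (craft plank): plank=2 tin=2 wood=5
After 8 (craft ink): ink=1 plank=2 wood=5
After 9 (craft barrel): barrel=1 ink=1 plank=2 wood=1
After 10 (craft dye): dye=2 ink=1 wood=1
After 11 (gather 4 tin): dye=2 ink=1 tin=4 wood=1
After 12 (craft ink): dye=2 ink=2 tin=2 wood=1
After 13 (craft ink): dye=2 ink=3 wood=1
After 14 (gather 5 tin): dye=2 ink=3 tin=5 wood=1
After 15 (gather 2 wood): dye=2 ink=3 tin=5 wood=3
After 16 (craft ink): dye=2 ink=4 tin=3 wood=3
After 17 (gather 1 wood): dye=2 ink=4 tin=3 wood=4
After 18 (gather 3 tin): dye=2 ink=4 tin=6 wood=4
After 19 (craft ink): dye=2 ink=5 tin=4 wood=4
After 20 (gather 4 wood): dye=2 ink=5 tin=4 wood=8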